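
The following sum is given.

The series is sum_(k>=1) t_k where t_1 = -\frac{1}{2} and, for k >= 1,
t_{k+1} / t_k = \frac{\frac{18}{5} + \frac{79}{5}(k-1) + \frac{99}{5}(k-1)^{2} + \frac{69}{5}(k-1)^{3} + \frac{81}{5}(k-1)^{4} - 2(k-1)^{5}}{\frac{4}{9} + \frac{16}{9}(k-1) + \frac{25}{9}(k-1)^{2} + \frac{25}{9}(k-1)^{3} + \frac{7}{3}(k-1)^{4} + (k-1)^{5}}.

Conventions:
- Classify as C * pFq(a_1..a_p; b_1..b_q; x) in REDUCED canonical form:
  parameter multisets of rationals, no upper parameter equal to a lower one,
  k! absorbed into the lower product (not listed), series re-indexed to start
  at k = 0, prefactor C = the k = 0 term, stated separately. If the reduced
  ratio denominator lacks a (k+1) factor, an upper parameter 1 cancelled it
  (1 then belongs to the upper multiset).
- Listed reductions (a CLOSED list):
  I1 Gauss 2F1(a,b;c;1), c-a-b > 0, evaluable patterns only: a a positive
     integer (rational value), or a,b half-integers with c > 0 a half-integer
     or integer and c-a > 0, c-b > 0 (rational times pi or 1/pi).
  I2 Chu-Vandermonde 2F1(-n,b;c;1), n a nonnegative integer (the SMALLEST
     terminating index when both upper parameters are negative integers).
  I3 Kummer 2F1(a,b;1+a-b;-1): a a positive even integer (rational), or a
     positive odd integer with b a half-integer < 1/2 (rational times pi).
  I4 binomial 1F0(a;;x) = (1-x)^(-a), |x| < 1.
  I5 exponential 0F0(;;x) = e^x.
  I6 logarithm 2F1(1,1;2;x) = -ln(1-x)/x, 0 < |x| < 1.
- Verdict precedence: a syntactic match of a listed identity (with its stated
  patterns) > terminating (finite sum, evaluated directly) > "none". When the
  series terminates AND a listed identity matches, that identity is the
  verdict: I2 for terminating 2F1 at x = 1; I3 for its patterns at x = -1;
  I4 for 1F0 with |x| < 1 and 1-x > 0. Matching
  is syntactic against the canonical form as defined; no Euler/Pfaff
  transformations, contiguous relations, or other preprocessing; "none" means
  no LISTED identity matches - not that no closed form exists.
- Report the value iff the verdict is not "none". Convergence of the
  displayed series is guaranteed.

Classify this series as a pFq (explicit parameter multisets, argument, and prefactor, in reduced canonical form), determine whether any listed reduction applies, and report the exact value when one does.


This is -\frac{1}{2} * 3F2(-9, \frac{2}{5}, \frac{1}{2}; \frac{2}{3}, \frac{2}{3}; -2) in reduced canonical form. Verdict: terminating (-9 upstairs). 10 nonzero terms in all; added directly. Its exact value is -\frac{8248494764136195947}{3844018750000000}.

Structural cue: t_0 being -\frac{1}{2}, the ratio is unreduced: k^2 + 1 divides both sides (C = -1/2).
Ratio: r(k) = -2 * (k-9) (k+\frac{2}{5}) (k+\frac{1}{2}) / [(k+\frac{2}{3}) (k+\frac{2}{3}) (k+1)] - poly over poly, x = -2 from leading terms; C = -\frac{1}{2} at k = 0.


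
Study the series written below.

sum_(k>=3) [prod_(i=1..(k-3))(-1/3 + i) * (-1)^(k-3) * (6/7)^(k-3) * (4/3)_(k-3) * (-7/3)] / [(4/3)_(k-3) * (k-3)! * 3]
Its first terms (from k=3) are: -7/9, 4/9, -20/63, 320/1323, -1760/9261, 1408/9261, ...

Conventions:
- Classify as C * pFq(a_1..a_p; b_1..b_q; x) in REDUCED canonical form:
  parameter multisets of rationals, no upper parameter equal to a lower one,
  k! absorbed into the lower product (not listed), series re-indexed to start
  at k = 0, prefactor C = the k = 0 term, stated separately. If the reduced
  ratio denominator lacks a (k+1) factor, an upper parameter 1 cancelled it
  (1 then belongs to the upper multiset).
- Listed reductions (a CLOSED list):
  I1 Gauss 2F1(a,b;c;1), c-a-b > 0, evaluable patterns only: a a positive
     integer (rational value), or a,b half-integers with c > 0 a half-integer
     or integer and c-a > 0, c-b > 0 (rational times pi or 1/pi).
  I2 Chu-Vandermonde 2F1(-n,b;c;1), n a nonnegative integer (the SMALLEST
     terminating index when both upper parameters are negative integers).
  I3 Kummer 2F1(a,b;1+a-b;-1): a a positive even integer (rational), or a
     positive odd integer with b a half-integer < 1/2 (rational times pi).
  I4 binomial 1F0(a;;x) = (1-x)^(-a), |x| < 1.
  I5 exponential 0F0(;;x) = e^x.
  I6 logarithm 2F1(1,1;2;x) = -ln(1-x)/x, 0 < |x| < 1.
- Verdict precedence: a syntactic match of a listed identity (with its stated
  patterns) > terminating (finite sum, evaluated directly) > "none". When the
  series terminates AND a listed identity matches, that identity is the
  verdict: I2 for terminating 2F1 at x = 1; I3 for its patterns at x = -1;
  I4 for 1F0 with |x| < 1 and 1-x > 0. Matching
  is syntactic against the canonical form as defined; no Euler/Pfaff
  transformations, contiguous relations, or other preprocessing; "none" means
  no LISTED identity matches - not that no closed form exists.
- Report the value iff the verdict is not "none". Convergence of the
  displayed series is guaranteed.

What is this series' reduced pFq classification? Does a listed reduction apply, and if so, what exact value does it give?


The series (x = -6/7) is 1F0: upper {2/3}, lower {-}, prefactor -7/9. Verdict: this is the I4 binomial reduction (the 1F0 binomial series: exponent -2/3, x = -6/7). Hence: (-7/9) * (13/7)^(-2/3).

Key observation: from the first term -7/9: the parameter 4/3 appears in both the upper and lower lists and cancels.
Adjacent-term ratio: r(k) = (-6/7) * (k+2/3) / [(k+1)] - poly over poly, x = (-6/7) from leading terms; C = -7/9 at k = 0.


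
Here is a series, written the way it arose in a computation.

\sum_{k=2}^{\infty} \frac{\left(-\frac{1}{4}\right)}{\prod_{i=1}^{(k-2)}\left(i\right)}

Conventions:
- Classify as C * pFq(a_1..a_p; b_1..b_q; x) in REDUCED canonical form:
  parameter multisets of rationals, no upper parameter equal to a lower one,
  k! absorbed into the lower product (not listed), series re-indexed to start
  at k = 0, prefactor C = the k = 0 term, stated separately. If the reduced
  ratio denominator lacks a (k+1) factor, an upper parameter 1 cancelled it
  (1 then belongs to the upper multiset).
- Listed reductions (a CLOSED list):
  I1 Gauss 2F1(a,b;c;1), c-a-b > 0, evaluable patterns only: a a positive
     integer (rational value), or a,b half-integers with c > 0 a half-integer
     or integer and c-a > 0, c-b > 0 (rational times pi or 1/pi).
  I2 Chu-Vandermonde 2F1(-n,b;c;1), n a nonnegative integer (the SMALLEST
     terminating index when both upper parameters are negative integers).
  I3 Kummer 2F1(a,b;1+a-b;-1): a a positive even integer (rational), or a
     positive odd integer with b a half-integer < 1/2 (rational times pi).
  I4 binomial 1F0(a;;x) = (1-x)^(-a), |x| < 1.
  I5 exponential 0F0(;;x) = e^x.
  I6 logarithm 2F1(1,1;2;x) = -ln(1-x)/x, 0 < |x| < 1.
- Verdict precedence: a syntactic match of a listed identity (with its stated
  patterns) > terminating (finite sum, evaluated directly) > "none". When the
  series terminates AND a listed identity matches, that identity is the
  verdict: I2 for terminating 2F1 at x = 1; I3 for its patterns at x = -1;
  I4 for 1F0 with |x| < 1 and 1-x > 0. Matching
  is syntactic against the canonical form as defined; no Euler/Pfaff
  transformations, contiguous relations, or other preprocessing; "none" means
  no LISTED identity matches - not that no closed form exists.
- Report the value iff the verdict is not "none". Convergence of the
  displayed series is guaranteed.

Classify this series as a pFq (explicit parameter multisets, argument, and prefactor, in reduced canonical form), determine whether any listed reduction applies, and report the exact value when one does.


x = 1 here; the reduced form reads 0F0, upper {-}, lower {-}, C = -\frac{1}{4}. Verdict: this is exponential (I5) (the 0F0 exponential series at x = 1). Value: \left(-\frac{1}{4}\right) \cdot e^{1}.

The tell: x = 1 and the product of the first k integers (C = -1/4, x = 1) is k!.
Ratio: r(k) = 1 * 1 / [(k+1)] ; factor over Q: parameters, x = 1, and C = -\frac{1}{4}.


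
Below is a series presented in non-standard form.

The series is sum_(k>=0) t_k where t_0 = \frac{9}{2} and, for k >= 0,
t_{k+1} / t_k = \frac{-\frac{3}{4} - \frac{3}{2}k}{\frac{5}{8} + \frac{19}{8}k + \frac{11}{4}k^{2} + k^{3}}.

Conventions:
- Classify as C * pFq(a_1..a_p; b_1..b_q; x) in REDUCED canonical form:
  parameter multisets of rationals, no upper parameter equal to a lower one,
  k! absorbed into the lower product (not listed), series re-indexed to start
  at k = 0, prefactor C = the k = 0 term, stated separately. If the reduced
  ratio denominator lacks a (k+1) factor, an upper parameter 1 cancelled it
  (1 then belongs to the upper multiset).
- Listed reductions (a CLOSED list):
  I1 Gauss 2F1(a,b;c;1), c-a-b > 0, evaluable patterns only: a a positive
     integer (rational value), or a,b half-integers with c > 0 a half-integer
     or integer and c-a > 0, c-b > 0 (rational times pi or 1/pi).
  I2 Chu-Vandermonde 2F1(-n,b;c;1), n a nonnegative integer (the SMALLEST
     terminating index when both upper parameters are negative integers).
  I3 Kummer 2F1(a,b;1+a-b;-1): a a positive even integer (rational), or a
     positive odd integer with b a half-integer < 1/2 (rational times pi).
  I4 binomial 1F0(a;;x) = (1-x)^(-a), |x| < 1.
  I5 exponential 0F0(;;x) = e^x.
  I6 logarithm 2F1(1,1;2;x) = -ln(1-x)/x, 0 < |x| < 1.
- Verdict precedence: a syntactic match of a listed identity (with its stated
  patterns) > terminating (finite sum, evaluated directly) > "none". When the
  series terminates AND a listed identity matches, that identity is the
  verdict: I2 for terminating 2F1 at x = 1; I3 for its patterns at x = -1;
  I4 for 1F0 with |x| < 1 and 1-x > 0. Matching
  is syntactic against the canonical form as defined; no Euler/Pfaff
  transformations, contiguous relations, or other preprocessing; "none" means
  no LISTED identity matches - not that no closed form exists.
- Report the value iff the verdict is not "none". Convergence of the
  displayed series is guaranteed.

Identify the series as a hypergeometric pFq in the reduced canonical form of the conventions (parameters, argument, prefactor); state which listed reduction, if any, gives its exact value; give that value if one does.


x = -\frac{3}{2} here; the reduced form reads 0F1, upper {-}, lower {\frac{5}{4}}, C = \frac{9}{2}. Verdict: none. No listed pattern accepts 0F1(-; \frac{5}{4}; -\frac{3}{2}).

The tell: t_0 = \frac{9}{2} here, and roots of the ratio polynomials (C = 9/2, x = -3/2) are the negated parameters.
Consecutive-term ratio: r(k) = -\frac{3}{2} * 1 / [(k+\frac{5}{4}) (k+1)] ; factor over Q: parameters, x = -\frac{3}{2}, and C = \frac{9}{2}.


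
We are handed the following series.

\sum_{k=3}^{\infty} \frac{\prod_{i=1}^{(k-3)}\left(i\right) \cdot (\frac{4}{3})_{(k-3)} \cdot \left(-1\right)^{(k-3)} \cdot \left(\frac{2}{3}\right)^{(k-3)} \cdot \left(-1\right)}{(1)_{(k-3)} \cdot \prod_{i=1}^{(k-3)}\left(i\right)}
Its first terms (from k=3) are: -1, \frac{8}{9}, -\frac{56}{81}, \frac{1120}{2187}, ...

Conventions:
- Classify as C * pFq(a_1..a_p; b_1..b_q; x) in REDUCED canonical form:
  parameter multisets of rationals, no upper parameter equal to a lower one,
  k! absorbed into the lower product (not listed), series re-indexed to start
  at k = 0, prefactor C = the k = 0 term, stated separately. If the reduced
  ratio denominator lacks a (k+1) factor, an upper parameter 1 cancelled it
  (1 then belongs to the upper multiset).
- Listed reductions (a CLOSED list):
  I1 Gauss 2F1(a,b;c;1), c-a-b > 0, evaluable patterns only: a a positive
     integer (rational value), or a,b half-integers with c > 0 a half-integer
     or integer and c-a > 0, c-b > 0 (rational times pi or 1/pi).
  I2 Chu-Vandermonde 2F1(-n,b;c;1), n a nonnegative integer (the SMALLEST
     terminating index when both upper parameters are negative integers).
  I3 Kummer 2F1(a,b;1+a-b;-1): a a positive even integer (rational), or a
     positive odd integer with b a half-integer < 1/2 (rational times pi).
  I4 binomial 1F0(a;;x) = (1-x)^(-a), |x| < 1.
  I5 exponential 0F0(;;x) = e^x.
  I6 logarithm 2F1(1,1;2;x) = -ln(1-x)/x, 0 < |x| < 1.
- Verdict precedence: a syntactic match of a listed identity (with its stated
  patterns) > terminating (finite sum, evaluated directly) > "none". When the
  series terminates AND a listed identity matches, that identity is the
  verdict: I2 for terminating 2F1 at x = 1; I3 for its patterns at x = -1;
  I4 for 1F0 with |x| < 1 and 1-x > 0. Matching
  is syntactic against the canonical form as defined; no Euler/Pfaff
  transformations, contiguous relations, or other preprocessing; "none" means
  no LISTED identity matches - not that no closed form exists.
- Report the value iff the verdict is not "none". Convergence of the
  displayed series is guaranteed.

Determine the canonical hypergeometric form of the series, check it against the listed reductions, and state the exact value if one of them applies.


Prefactor -1, argument -\frac{2}{3}: 1F0 with upper {\frac{4}{3}} over lower {-}. Verdict: the I4 binomial reduction applies (the 1F0 binomial series: exponent -4/3, x = -\frac{2}{3}). Value: \left(-1\right) \cdot \left(\frac{5}{3}\right)^{-\frac{4}{3}}.

The tell: from the first term -1: the product of the first k integers (prefactor -1) is k!.
Adjacent-term ratio: r(k) = -\frac{2}{3} * (k+\frac{4}{3}) / [(k+1)] - rational in k, leading ratio -\frac{2}{3}; with t_0 = -1, classification follows.


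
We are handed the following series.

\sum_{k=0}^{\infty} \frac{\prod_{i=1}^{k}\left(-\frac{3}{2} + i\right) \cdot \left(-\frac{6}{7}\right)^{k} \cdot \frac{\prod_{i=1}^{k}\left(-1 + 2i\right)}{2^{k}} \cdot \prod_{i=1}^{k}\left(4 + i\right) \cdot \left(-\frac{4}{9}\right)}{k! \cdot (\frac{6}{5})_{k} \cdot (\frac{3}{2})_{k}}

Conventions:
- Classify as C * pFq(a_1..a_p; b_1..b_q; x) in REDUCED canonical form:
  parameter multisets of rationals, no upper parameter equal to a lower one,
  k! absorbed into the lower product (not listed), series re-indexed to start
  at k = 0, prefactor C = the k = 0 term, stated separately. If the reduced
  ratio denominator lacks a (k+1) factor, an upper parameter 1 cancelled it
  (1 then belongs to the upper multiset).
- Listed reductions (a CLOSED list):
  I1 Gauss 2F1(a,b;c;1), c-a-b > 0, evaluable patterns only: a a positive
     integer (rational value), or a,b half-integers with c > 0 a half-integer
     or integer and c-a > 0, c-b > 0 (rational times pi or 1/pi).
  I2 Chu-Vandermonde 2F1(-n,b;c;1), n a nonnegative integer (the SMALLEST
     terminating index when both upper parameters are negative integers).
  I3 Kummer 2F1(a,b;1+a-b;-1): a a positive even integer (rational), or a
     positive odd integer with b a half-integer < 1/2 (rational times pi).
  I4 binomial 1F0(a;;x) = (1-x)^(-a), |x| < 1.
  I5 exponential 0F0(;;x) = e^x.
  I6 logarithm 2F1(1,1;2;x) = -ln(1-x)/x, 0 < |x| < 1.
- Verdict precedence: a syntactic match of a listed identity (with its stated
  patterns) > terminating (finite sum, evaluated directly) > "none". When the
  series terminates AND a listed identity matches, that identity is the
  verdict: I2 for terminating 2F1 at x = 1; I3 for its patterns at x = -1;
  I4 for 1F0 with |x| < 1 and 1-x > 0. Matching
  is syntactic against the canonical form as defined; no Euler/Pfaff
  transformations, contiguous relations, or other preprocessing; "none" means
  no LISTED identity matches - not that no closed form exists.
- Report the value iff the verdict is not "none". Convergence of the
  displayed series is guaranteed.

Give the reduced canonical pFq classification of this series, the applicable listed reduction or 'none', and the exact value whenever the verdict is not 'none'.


At argument -\frac{6}{7}: a 3F2 with upper {-\frac{1}{2}, \frac{1}{2}, 5}, lower {\frac{6}{5}, \frac{3}{2}}, scaled by C = -\frac{4}{9}. Verdict: none. A 3F2 with upper {-\frac{1}{2}, \frac{1}{2}, 5} fits none of I1-I6 at x = -\frac{6}{7}; the sum runs forever.

The tell: t_0 being -\frac{4}{9}, the odd product 1*3*...*(2k-1) (C = -4/9) is 2^k (1/2)_k.
Term ratio: r(k) = -\frac{6}{7} * (k-\frac{1}{2}) (k+\frac{1}{2}) (k+5) / [(k+\frac{6}{5}) (k+\frac{3}{2}) (k+1)] - poly over poly, x = -\frac{6}{7} from leading terms; C = -\frac{4}{9} at k = 0.


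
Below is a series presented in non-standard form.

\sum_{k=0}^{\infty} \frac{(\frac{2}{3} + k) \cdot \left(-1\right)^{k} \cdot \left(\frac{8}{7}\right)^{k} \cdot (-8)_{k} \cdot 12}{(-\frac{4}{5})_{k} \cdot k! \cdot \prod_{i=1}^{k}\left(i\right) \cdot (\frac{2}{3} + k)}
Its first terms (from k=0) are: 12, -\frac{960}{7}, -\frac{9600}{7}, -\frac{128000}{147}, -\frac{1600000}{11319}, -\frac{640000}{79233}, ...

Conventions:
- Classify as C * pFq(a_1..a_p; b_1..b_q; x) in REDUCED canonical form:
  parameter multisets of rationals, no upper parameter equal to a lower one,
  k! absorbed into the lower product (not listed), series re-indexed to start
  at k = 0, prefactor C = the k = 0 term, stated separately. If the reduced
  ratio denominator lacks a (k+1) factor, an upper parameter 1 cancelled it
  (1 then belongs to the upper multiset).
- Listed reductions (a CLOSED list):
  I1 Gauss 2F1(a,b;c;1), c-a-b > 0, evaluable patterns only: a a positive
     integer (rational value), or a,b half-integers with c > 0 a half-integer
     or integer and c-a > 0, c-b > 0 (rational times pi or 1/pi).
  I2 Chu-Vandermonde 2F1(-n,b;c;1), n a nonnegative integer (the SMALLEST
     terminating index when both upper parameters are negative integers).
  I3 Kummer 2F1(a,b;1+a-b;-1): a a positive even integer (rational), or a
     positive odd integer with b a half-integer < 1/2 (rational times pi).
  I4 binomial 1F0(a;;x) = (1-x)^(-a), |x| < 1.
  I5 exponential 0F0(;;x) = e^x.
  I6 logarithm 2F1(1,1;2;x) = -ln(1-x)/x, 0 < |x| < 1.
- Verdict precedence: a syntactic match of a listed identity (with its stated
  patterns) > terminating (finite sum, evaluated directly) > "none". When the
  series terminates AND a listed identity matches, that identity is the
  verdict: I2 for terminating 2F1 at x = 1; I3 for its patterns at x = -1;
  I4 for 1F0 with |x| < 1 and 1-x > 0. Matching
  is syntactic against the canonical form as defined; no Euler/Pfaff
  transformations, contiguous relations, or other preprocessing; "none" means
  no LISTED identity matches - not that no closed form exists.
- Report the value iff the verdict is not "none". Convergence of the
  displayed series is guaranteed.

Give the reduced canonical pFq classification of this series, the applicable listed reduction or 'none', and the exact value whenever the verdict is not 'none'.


The series (x = -\frac{8}{7}) is 1F2: upper {-8}, lower {-\frac{4}{5}, 1}, prefactor 12. Verdict: terminating - the sum ends at index 8 because -8 is a negative integer; exact evaluation follows. Value: -\frac{28365668593138004}{11269915009353}.

Key step: with t_0 = 12, the (-1)^k factor (C = 12, x = -8/7) folds into the argument's sign.
Adjacent-term ratio: r(k) = -\frac{8}{7} * (k-8) / [(k-\frac{4}{5}) (k+1) (k+1)] - rational in k. x = -\frac{8}{7}; t_0 = 12; negate the roots.


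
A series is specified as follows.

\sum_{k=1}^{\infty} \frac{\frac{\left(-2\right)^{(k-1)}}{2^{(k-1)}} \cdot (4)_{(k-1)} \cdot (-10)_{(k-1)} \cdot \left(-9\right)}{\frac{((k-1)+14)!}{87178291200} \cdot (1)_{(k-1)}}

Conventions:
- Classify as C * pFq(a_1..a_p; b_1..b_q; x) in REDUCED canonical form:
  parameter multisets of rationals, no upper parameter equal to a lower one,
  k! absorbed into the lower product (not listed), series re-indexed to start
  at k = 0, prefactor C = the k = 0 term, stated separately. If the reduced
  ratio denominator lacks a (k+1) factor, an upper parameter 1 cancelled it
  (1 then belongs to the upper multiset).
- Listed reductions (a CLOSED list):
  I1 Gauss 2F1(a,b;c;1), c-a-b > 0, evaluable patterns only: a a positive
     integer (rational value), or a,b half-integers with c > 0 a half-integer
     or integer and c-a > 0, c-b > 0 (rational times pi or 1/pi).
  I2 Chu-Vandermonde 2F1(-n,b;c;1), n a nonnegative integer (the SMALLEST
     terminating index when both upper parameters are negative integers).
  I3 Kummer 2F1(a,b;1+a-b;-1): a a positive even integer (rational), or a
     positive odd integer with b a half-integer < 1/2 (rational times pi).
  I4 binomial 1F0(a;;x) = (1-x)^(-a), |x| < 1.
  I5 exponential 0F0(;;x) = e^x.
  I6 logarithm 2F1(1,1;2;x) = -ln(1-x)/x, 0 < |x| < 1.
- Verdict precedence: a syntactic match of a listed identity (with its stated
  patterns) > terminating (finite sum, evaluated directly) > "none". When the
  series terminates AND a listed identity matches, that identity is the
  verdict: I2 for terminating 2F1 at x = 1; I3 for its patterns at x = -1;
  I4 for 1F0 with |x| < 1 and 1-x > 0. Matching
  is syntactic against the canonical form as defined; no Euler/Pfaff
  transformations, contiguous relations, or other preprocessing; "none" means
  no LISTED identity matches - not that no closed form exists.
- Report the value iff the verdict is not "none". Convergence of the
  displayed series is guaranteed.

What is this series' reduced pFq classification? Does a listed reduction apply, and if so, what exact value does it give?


x = -1 here; the reduced form reads 2F1, upper {-10, 4}, lower {15}, C = -9. Verdict: Kummer's theorem (I3) matches (x = -1; c = 15 equals 1+a-b for upper {-10, 4}: listed pattern). Hence: -\frac{273}{2}.

The tell: from the first term -9: the two k-th powers (C = -9) combine into one argument.
Term ratio: r(k) = -1 * (k-10) (k+4) / [(k+15) (k+1)] - rational in k, leading ratio -1; with t_0 = -9, classification follows.


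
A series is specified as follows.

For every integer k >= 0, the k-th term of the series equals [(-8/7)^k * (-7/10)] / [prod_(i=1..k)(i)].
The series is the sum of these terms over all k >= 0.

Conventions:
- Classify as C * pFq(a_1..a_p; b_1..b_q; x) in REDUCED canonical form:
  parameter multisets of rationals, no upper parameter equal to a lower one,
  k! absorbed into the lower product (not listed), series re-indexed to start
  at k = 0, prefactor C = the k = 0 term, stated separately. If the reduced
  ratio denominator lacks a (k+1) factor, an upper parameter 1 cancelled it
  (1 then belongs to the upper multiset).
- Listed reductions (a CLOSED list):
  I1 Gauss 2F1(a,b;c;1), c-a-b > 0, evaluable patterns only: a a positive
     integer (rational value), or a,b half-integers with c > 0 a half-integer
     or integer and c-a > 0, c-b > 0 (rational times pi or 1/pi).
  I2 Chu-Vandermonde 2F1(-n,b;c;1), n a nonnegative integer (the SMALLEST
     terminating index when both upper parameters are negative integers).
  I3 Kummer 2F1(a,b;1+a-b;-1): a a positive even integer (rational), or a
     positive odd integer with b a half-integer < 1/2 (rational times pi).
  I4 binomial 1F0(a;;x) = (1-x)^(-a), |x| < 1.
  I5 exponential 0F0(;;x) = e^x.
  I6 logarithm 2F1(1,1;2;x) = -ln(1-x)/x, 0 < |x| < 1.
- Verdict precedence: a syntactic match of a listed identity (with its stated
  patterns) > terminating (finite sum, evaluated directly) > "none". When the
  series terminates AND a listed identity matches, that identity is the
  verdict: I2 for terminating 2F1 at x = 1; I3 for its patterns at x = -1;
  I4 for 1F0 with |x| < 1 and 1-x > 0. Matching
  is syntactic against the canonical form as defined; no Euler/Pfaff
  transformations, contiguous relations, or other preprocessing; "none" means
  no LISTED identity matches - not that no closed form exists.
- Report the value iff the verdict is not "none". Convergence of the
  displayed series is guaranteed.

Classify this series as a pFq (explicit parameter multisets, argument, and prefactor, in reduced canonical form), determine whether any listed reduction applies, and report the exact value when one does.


Classification (C = -7/10): 0F0 with upper {-}, lower {-}, argument x = -8/7. Verdict: the I5 exponential reduction applies (the 0F0 exponential series at x = -8/7). Hence: (-7/10) * e^(-8/7).

Key step: x = (-8/7) and the product of the first k integers (C = -7/10) is k!.
Consecutive-term ratio: r(k) = (-8/7) * 1 / [(k+1)] - poly over poly, x = (-8/7) from leading terms; C = -7/10 at k = 0.


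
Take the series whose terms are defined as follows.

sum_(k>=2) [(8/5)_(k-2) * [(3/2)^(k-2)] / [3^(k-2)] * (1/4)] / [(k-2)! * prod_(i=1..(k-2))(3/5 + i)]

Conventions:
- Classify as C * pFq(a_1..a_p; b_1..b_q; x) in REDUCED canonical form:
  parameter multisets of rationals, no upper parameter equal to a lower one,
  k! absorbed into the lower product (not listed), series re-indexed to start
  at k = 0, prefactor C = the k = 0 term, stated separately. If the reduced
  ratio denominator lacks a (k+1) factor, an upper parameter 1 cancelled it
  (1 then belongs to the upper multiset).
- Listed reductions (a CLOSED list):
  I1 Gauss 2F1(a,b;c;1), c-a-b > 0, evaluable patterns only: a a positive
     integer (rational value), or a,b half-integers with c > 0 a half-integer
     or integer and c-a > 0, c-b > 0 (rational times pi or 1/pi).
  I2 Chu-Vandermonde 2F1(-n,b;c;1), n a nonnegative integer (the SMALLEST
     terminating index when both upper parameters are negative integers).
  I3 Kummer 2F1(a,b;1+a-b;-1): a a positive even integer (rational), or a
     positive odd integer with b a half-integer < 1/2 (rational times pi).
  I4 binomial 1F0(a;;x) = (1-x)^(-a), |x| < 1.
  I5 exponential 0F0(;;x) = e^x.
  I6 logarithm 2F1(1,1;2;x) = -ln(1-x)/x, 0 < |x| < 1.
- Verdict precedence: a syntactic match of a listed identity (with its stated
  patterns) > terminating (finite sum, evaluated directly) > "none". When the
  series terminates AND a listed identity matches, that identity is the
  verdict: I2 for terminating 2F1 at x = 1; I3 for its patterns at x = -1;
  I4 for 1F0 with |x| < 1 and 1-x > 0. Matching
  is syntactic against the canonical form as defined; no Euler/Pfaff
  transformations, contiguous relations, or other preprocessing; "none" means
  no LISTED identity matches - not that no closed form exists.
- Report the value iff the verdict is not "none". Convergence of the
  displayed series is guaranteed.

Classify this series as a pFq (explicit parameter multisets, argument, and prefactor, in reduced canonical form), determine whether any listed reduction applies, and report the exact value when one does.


The tell: with t_0 = 1/4, the two k-th powers (C = 1/4, x = 1/2) combine into one argument.
Ratio: r(k) = (1/2) * 1 / [(k+1)] ; factor over Q: parameters, x = (1/2), and C = 1/4.

Prefactor 1/4, argument 1/2: 0F0 with upper {-} over lower {-}. Verdict: the I5 exponential reduction matches (the 0F0 exponential series at x = 1/2). Value: (1/4) * e^(1/2).


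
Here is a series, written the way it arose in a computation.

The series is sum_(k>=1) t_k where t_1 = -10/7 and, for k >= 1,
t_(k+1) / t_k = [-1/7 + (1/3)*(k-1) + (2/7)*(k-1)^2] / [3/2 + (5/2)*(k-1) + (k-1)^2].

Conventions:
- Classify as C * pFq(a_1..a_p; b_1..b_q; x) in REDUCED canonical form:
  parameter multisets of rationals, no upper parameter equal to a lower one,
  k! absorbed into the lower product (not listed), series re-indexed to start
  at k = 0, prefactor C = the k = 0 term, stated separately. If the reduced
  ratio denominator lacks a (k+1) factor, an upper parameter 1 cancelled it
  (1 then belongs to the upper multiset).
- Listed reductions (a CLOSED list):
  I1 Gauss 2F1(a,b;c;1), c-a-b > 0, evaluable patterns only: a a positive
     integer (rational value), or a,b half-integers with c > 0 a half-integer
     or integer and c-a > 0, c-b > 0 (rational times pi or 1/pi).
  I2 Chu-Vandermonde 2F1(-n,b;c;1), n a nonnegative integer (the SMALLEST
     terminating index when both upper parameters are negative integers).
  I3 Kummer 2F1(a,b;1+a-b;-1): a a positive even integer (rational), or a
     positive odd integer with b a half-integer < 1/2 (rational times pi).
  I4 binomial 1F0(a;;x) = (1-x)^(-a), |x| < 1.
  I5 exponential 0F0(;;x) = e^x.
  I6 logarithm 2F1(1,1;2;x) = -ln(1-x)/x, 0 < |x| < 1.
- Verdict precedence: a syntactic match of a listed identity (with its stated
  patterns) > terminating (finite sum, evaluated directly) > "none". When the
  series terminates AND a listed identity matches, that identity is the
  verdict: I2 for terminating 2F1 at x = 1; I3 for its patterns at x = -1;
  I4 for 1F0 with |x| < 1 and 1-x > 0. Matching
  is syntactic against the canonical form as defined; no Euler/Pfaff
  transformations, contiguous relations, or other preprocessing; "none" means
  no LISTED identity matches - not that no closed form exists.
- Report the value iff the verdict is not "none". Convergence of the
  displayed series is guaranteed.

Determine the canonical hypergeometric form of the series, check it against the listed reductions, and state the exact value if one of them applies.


First insight: with t_0 = -10/7, factor the ratio over Q (prefactor -10/7): negated roots = parameters.
Consecutive-term ratio: r(k) = (2/7) * (k-1/3) / [(k+1)] - rational; roots negated = parameters, x = (2/7), C = -10/7.

The series (x = 2/7) is 1F0: upper {-1/3}, lower {-}, prefactor -10/7. Verdict: this is the I4 binomial reduction (the 1F0 binomial series: exponent 1/3, x = 2/7). Hence: (-10/7) * (5/7)^(1/3).


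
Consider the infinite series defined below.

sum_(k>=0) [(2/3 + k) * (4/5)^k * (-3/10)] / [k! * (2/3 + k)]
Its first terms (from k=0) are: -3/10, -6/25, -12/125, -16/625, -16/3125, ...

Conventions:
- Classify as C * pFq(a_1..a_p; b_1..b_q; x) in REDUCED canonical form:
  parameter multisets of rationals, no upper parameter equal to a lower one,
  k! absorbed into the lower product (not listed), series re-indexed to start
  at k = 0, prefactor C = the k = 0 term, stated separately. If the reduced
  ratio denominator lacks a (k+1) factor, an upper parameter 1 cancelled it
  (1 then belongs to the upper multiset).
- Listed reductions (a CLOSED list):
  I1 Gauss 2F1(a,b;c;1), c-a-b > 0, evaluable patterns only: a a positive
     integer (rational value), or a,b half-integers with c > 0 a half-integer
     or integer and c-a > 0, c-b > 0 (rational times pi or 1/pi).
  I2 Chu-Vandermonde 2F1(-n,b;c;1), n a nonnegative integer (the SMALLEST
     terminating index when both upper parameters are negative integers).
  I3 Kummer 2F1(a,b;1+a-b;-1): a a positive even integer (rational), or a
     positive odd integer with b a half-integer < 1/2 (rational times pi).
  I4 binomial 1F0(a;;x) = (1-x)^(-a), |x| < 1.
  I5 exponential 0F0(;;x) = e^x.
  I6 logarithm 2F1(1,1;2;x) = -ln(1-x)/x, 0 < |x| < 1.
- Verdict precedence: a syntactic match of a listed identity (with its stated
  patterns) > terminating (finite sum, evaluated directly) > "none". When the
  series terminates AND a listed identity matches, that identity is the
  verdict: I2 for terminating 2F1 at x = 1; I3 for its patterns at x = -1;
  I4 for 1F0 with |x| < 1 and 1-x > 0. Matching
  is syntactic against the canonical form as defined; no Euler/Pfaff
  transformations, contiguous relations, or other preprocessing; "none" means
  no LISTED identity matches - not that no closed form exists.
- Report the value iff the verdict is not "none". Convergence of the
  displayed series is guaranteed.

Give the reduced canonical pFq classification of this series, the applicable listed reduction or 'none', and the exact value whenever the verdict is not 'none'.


At argument 4/5: a 0F0 with upper {-}, lower {-}, scaled by C = -3/10. Verdict: the I5 exponential reduction matches (the 0F0 exponential series at x = 4/5). Exact value: (-3/10) * e^(4/5).

First insight: from the first term -3/10: the factor k + 2/3 cancels (top and bottom), leaving prefactor -3/10.
Consecutive-term ratio: r(k) = (4/5) * 1 / [(k+1)] - rational; roots negated = parameters, x = (4/5), C = -3/10.


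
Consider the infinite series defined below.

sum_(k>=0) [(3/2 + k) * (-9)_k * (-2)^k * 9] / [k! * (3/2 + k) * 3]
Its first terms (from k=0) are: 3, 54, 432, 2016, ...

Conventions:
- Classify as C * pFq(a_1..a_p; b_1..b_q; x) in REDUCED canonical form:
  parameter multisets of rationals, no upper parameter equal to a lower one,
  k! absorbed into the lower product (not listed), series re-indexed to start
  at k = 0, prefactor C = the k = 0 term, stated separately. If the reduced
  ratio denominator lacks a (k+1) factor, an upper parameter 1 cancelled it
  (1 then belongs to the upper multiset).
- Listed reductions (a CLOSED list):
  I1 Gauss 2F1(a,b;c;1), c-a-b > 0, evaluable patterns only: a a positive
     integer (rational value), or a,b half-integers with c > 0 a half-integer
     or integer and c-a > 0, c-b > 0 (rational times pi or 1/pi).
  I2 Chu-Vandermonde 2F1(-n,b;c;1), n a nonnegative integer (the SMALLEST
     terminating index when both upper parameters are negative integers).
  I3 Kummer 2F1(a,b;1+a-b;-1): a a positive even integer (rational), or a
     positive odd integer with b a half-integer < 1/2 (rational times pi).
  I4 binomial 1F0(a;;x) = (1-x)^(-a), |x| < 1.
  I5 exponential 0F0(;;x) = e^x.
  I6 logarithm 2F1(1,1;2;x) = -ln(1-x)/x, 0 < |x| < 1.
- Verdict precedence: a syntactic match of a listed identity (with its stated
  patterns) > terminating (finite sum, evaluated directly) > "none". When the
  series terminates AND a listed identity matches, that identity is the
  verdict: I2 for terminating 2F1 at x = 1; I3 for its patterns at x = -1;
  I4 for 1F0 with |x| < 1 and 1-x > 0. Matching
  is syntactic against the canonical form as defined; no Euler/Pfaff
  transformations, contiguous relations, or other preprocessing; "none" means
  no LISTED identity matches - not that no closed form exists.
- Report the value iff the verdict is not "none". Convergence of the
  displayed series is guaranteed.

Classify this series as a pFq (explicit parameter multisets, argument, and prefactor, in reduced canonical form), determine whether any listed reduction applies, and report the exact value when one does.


The tell: t_0 being 3, k + 3/2 divides numerator and denominator alike; C = 3 after cancelling.
Adjacent-term ratio: r(k) = (-2) * (k-9) / [(k+1)] - poly over poly, x = (-2) from leading terms; C = 3 at k = 0.

At argument -2: a 1F0 with upper {-9}, lower {-}, scaled by C = 3. Verdict: terminating. (-9)_k vanishes past k = 9, leaving a 10-term sum, computed directly. Value: 59049.


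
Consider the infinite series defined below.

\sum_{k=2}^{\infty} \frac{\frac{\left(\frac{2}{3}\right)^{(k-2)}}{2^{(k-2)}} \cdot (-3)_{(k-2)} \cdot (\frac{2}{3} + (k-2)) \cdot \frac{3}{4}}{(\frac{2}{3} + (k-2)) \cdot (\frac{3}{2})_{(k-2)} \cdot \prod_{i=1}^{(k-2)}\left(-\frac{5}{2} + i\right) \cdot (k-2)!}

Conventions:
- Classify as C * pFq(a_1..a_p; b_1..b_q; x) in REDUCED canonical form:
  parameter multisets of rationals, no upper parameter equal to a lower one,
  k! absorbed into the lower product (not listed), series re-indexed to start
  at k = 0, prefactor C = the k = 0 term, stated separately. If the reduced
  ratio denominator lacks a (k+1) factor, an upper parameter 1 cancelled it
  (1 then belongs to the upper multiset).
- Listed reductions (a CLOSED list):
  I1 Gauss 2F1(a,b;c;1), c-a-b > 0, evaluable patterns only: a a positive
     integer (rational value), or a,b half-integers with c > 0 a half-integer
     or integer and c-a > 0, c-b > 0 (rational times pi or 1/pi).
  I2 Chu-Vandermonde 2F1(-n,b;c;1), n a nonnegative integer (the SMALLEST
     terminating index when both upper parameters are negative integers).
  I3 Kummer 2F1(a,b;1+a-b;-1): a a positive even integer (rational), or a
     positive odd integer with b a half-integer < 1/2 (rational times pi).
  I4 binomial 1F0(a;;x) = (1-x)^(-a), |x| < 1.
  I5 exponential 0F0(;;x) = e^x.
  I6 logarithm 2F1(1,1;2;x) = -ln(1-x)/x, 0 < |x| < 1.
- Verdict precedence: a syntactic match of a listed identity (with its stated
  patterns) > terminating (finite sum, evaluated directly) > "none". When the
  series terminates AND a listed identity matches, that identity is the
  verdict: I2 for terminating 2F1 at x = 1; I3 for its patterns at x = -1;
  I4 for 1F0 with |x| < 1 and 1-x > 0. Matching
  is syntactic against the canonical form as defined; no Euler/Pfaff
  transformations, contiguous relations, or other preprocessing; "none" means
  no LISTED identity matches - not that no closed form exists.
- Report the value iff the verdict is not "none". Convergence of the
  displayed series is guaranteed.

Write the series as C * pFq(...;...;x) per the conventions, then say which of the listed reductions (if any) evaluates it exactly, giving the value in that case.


The tell: from the first term \frac{3}{4}: the factor k + 2/3 cancels (top and bottom), leaving C = 3/4.
Consecutive-term ratio: r(k) = \frac{1}{3} * (k-3) / [(k-\frac{3}{2}) (k+\frac{3}{2}) (k+1)] - rational in k. x = \frac{1}{3}; t_0 = \frac{3}{4}; negate the roots.

Reduced: x = \frac{1}{3}, 1F2, upper = {-3}, lower = {-\frac{3}{2}, \frac{3}{2}}, C = \frac{3}{4}. Verdict: terminating (-3 upstairs). 4 nonzero terms in all; added directly. Value: \frac{13229}{11340}.


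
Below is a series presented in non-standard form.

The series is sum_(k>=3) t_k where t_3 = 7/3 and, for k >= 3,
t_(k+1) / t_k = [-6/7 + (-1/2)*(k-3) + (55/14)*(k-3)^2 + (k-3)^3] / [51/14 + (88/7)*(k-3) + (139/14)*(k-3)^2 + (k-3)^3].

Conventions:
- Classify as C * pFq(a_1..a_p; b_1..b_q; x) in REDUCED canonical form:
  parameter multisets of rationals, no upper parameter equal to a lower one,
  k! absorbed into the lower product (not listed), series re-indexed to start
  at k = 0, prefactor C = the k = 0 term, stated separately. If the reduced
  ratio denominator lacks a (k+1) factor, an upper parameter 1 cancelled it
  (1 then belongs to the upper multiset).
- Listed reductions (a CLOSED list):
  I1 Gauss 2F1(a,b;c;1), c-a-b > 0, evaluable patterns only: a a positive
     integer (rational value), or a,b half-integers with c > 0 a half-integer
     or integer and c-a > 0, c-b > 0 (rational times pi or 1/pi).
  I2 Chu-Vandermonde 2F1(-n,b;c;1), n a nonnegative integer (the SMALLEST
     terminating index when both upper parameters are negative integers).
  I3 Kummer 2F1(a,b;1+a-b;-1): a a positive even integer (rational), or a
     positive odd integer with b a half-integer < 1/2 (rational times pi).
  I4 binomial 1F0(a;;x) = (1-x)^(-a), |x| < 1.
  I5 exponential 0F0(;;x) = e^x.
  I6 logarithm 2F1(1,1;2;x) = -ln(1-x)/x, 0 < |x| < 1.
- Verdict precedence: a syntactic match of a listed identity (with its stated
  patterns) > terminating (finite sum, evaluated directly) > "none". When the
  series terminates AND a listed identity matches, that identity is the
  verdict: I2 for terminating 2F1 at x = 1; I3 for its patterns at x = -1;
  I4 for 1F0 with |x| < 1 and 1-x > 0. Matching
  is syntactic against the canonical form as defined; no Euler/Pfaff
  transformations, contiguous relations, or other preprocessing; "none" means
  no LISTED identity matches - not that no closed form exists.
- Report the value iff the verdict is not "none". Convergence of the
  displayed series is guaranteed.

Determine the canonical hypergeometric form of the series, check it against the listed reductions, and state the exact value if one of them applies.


At argument 1: a 2F1 with upper {-1/2, 4}, lower {17/2}, scaled by C = 7/3. Verdict: Gauss (I1, integer-parameter pattern) matches (x = 1: the Gamma ratio telescopes since c-a-b = 5 > 0 and a = 4 in Z>0). Value: 429/256.

Key step: t_0 = 7/3 here, and the parameter 3/7 appears in both the upper and lower lists and cancels.
Ratio: r(k) = 1 * (k-1/2) (k+4) / [(k+17/2) (k+1)] - rational in k, leading ratio 1; with t_0 = 7/3, classification follows.


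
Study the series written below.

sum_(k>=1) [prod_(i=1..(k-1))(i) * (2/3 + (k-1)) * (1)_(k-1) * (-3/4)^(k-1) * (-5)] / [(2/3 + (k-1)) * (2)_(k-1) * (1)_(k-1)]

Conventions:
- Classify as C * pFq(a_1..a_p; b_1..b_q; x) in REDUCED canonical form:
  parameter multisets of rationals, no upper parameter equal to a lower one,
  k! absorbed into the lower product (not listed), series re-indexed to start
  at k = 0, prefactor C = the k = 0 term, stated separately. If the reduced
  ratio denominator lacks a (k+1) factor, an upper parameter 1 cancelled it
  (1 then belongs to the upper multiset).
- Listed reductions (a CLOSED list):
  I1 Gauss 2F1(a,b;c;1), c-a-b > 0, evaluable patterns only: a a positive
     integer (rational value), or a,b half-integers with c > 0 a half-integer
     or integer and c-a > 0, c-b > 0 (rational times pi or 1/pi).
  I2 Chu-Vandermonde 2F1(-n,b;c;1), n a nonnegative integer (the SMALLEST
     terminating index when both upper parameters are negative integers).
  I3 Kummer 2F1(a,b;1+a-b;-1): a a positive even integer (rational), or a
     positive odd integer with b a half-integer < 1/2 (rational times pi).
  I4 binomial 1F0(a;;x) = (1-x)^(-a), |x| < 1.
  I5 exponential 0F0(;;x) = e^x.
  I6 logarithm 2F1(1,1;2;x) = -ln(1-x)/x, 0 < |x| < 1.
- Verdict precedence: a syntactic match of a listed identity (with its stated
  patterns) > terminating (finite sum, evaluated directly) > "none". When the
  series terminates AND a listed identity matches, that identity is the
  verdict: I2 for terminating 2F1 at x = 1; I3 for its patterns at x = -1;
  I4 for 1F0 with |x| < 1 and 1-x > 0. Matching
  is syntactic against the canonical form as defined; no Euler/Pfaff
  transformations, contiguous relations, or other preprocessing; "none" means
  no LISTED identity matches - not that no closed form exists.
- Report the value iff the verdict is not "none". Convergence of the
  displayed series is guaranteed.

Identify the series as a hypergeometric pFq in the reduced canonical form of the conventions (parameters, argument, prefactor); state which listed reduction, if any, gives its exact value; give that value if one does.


At argument -3/4: a 2F1 with upper {1, 1}, lower {2}, scaled by C = -5. Verdict: logarithm (I6) fires (the logarithm: parameters (1,1;2), x = -3/4). Value: (-20/3) * ln(7/4).

The tell: t_0 being -5, k + 2/3 divides numerator and denominator alike; prefactor -5 after cancelling.
Adjacent-term ratio: r(k) = (-3/4) * (k+1) (k+1) / [(k+2) (k+1)] - rational in k. x = (-3/4); t_0 = -5; negate the roots.
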